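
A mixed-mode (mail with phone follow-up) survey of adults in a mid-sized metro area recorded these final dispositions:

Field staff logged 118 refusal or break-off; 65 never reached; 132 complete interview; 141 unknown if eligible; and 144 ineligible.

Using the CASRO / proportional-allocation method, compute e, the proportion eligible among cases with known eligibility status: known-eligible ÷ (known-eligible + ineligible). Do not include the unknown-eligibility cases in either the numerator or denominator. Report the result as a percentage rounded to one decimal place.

Determined eligible = 132 + 118 + 65 = 315
e = 315 / (315 + 144) = 315 / 459 = 0.6863

68.6%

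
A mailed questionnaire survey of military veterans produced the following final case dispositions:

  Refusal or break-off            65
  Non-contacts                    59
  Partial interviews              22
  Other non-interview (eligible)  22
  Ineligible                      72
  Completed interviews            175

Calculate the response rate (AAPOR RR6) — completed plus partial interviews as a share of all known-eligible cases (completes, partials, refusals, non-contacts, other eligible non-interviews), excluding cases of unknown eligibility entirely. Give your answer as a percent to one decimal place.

Top → 175 + 22 = 197
Base → 175 + 22 + 65 + 59 + 22 = 343
RR6 = 197 / 343 = 0.5743

57.4%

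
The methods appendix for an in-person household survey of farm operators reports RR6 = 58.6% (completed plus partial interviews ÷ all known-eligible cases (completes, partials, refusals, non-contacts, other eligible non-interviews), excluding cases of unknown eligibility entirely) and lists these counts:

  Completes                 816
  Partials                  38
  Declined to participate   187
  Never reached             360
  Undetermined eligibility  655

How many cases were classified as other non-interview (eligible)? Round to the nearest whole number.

56

Top → 816 + 38 = 854
RR6 = 854 / D = 0.586
D = 854 / 0.586 = 1457.3
Remaining denominator categories sum to 1401
other non-interview (eligible) = 1457.3 − 1401 ≈ 56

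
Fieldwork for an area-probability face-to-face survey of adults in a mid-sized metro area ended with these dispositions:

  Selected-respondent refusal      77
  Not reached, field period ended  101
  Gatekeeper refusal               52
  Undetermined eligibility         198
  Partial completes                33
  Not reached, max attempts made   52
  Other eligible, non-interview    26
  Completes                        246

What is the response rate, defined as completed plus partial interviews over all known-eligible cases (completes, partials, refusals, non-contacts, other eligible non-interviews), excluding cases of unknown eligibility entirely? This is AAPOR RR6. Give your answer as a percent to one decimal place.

47.5%

Declined to participate = 52 + 77 = 129
Non-contacts = 101 + 52 = 153
Numerator: 246 + 33 = 279
Denominator: 246 + 33 + 129 + 153 + 26 = 587
RR6 = 279 / 587 = 0.4753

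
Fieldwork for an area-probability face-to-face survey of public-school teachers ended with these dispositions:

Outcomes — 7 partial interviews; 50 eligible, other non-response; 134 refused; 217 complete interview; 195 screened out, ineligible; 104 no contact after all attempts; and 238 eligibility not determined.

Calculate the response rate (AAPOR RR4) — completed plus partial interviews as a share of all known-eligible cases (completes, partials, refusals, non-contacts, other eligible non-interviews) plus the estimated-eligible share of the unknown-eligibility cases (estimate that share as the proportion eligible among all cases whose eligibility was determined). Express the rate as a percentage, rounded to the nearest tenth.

Num = 217 + 7 = 224
Known eligible = 217 + 7 + 134 + 104 + 50 = 512
e = 512 / (512 + 195) = 512 / 707 = 0.7242
Eligible share of unknowns = 0.7242 × 238 = 172.36
Denominator = 512 + 172.36 = 684.36
RR4 = 224 / 684.36 = 0.3273

32.7%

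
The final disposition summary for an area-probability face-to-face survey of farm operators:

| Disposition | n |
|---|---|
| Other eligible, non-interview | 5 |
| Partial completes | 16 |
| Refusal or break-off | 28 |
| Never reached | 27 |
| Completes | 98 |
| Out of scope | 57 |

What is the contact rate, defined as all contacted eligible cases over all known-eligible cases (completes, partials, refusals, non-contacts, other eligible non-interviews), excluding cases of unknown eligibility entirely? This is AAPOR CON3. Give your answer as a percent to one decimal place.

Num: 98 + 16 + 28 + 5 = 147
Denom: 98 + 16 + 28 + 27 + 5 = 174
CON3 = 147 / 174 = 0.8448

84.5%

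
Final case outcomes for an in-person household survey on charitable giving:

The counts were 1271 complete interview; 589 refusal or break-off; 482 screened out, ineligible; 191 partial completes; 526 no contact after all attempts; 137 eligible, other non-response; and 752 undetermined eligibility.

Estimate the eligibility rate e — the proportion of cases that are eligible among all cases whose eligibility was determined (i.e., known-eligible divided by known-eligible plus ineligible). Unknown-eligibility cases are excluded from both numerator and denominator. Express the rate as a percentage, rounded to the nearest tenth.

Known eligible = 1271 + 191 + 589 + 526 + 137 = 2714
e = 2714 / (2714 + 482) = 2714 / 3196 = 0.8492

84.9%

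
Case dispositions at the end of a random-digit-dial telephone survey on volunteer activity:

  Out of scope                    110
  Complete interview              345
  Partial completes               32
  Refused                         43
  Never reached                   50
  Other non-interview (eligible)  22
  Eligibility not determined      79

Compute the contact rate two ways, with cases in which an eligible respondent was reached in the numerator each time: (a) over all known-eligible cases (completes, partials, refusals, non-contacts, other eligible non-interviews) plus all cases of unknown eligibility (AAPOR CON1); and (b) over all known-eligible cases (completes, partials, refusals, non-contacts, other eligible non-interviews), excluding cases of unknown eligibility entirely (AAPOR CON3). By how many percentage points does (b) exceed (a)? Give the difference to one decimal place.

12.4

Top = 345 + 32 + 43 + 22 = 442
Base = 345 + 32 + 43 + 50 + 22 + 79 = 571
CON1 = 442 / 571 = 0.7741
Base = 345 + 32 + 43 + 50 + 22 = 492
CON3 = 442 / 492 = 0.8984
Difference = 89.84 − 77.41 = 12.43 percentage points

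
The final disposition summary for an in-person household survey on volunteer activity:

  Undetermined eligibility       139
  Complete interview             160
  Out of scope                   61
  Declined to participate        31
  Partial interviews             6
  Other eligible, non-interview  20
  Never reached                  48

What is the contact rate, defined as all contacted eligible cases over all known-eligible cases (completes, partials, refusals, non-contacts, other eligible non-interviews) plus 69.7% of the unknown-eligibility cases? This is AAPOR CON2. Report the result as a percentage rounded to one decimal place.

60.0%

Numerator = 160 + 6 + 31 + 20 = 217
Determined eligible = 160 + 6 + 31 + 48 + 20 = 265
Eligible share of unknowns = 0.6970 × 139 = 96.88
Denom = 265 + 96.88 = 361.88
CON2 = 217 / 361.88 = 0.5996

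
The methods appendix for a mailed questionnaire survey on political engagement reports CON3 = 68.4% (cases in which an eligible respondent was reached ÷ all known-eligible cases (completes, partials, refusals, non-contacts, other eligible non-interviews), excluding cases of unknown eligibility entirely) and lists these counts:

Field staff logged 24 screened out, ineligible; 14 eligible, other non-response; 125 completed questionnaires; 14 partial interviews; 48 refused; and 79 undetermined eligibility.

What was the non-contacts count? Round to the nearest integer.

Numerator = 125 + 14 + 48 + 14 = 201
CON3 = 201 / D = 0.684
D = 201 / 0.684 = 293.9
Other denominator terms total 201
non-contacts = 293.9 − 201 ≈ 93

93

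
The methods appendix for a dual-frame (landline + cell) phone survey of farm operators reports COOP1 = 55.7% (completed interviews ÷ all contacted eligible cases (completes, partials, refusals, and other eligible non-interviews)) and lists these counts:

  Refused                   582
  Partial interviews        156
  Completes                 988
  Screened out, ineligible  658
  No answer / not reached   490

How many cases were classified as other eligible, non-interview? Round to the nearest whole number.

COOP1 = 988 / D = 0.557
D = 988 / 0.557 = 1773.8
Rest of base = 1726
other eligible, non-interview = 1773.8 − 1726 ≈ 48

48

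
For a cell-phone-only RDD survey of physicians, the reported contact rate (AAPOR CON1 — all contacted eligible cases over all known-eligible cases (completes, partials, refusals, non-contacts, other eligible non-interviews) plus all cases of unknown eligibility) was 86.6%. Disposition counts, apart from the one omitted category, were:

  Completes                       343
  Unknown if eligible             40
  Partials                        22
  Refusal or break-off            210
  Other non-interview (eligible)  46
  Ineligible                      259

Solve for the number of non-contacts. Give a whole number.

Numerator = 343 + 22 + 210 + 46 = 621
CON1 = 621 / D = 0.866
D = 621 / 0.866 = 717.1
Other denominator terms total 661
non-contacts = 717.1 − 661 ≈ 56

56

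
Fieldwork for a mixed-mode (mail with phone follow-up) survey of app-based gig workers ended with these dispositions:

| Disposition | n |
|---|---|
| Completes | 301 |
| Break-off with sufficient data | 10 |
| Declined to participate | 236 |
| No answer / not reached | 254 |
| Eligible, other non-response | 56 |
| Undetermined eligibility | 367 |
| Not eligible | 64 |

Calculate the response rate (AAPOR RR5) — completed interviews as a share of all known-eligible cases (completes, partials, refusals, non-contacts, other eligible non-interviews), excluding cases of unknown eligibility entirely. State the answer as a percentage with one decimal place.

Top → 301
Denom → 301 + 10 + 236 + 254 + 56 = 857
RR5 = 301 / 857 = 0.3512

35.1%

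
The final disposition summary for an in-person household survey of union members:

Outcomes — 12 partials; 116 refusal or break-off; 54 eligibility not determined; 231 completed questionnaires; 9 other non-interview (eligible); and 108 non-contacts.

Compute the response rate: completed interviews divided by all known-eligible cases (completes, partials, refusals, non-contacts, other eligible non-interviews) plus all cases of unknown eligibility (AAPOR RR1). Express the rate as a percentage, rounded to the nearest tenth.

43.6%

Top = 231
Base = 231 + 12 + 116 + 108 + 9 + 54 = 530
RR1 = 231 / 530 = 0.4358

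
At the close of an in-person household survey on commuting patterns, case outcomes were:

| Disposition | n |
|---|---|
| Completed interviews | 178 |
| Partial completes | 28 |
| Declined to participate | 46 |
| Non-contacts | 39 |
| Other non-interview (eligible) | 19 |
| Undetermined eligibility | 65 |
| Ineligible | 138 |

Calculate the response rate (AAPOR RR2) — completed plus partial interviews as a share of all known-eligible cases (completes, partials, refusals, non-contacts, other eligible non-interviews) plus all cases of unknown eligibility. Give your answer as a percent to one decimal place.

54.9%

Top: 178 + 28 = 206
Base: 178 + 28 + 46 + 39 + 19 + 65 = 375
RR2 = 206 / 375 = 0.5493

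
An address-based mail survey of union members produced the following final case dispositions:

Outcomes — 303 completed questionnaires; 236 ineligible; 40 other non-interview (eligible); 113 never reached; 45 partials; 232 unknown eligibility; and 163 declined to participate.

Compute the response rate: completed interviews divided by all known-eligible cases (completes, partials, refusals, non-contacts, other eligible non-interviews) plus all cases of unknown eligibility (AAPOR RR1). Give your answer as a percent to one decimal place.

33.8%

Numerator → 303
Denominator → 303 + 45 + 163 + 113 + 40 + 232 = 896
RR1 = 303 / 896 = 0.3382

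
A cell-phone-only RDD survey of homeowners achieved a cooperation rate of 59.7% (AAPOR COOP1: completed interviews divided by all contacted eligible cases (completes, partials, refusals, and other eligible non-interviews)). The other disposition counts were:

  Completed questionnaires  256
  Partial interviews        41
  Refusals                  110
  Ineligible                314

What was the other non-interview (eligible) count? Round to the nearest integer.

22

COOP1 = 256 / D = 0.597
D = 256 / 0.597 = 428.8
Other denominator terms total 407
other non-interview (eligible) = 428.8 − 407 ≈ 22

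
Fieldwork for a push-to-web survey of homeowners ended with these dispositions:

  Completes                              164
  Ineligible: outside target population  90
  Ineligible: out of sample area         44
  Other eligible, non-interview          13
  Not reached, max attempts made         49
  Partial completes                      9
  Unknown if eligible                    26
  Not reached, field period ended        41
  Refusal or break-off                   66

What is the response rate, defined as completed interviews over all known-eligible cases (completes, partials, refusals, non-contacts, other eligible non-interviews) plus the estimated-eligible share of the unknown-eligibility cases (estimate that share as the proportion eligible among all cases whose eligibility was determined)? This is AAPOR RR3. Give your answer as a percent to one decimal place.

45.5%

No answer / not reached = 41 + 49 = 90
Screened out, ineligible = 90 + 44 = 134
Top: 164
Eligible (known): 164 + 9 + 66 + 90 + 13 = 342
e = 342 / (342 + 134) = 342 / 476 = 0.7185
e × U: 0.7185 × 26 = 18.68
Denominator: 342 + 18.68 = 360.68
RR3 = 164 / 360.68 = 0.4547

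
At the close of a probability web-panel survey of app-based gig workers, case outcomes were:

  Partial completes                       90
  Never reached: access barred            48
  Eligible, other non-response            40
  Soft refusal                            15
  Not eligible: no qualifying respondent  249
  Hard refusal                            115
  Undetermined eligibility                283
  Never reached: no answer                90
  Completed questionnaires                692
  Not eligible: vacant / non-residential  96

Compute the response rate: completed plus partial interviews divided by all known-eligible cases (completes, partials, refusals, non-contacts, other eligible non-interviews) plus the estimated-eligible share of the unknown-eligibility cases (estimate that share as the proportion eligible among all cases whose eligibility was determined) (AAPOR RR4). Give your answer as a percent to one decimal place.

Declined to participate = 115 + 15 = 130
Never reached = 90 + 48 = 138
Ineligible = 249 + 96 = 345
Num = 692 + 90 = 782
Eligible (known) = 692 + 90 + 130 + 138 + 40 = 1090
e = 1090 / (1090 + 345) = 1090 / 1435 = 0.7596
Eligible share of unknowns = 0.7596 × 283 = 214.97
Denom = 1090 + 214.97 = 1304.97
RR4 = 782 / 1304.97 = 0.5992

59.9%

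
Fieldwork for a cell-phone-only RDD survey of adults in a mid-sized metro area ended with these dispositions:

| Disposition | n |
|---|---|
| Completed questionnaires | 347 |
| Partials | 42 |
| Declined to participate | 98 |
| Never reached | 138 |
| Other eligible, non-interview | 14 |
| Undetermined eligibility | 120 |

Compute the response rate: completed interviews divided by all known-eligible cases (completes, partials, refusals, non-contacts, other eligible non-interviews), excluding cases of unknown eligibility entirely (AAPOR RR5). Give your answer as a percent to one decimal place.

54.3%

Num: 347
Denom: 347 + 42 + 98 + 138 + 14 = 639
RR5 = 347 / 639 = 0.5430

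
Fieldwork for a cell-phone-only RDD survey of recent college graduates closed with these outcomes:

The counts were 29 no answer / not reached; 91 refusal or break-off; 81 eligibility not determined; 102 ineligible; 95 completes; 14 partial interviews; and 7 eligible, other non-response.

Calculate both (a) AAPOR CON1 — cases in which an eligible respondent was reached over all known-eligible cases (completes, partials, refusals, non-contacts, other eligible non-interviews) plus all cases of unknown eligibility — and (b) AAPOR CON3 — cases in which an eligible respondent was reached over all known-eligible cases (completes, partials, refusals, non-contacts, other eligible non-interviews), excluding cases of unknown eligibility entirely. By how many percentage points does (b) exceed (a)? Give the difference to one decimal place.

22.4

Num: 95 + 14 + 91 + 7 = 207
Denom: 95 + 14 + 91 + 29 + 7 + 81 = 317
CON1 = 207 / 317 = 0.6530
Denom: 95 + 14 + 91 + 29 + 7 = 236
CON3 = 207 / 236 = 0.8771
Difference = 87.71 − 65.30 = 22.41 percentage points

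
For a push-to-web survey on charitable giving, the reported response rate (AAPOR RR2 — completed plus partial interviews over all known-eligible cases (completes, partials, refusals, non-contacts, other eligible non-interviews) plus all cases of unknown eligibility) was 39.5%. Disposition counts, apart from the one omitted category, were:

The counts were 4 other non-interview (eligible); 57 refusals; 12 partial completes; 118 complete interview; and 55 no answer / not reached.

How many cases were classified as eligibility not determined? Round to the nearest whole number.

Numerator → 118 + 12 = 130
RR2 = 130 / D = 0.395
D = 130 / 0.395 = 329.1
Rest of base = 246
eligibility not determined = 329.1 − 246 ≈ 83

83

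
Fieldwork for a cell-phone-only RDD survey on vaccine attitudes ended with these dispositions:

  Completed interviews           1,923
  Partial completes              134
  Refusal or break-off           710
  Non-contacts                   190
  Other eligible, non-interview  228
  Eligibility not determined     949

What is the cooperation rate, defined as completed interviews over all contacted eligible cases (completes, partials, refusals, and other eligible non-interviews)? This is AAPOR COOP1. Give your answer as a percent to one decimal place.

64.2%

Top: 1923
Denom: 1923 + 134 + 710 + 228 = 2995
COOP1 = 1923 / 2995 = 0.6421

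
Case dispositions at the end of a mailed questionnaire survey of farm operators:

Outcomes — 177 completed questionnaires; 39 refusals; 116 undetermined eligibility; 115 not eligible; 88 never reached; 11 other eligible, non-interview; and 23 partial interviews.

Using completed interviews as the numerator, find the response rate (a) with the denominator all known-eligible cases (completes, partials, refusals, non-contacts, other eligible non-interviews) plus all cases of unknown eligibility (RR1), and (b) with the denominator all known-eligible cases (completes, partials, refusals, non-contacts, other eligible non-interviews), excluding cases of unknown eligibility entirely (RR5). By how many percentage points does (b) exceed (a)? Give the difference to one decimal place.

13.4

Numerator → 177
Denom → 177 + 23 + 39 + 88 + 11 + 116 = 454
RR1 = 177 / 454 = 0.3899
Denom → 177 + 23 + 39 + 88 + 11 = 338
RR5 = 177 / 338 = 0.5237
Difference = 52.37 − 38.99 = 13.38 percentage points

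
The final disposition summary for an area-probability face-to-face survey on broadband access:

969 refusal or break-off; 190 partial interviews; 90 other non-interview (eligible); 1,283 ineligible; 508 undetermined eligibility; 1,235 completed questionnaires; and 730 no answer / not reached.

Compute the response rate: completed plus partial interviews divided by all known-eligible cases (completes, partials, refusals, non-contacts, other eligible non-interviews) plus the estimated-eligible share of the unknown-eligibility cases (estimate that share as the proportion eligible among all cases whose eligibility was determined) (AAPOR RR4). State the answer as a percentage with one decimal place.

Numerator: 1235 + 190 = 1425
Determined eligible: 1235 + 190 + 969 + 730 + 90 = 3214
e = 3214 / (3214 + 1283) = 3214 / 4497 = 0.7147
e × U: 0.7147 × 508 = 363.07
Denom: 3214 + 363.07 = 3577.07
RR4 = 1425 / 3577.07 = 0.3984

39.8%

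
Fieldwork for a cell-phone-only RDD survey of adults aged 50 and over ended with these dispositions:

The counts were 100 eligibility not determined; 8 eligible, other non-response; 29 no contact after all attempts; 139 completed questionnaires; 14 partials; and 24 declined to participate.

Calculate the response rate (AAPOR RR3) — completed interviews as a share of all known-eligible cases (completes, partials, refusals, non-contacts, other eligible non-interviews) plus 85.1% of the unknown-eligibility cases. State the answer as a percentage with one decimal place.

46.5%

Top: 139
Determined eligible: 139 + 14 + 24 + 29 + 8 = 214
Estimated eligible among unknowns: 0.8510 × 100 = 85.10
Denominator: 214 + 85.10 = 299.10
RR3 = 139 / 299.10 = 0.4647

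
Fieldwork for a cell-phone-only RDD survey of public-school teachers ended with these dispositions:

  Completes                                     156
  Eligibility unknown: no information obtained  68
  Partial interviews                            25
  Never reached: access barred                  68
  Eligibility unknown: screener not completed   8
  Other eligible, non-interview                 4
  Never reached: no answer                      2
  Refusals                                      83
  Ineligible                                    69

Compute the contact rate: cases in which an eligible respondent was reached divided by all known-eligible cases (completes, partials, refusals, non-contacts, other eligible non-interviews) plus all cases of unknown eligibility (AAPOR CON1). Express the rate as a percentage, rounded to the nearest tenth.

64.7%

No contact after all attempts = 2 + 68 = 70
Unknown if eligible = 8 + 68 = 76
Numerator → 156 + 25 + 83 + 4 = 268
Base → 156 + 25 + 83 + 70 + 4 + 76 = 414
CON1 = 268 / 414 = 0.6473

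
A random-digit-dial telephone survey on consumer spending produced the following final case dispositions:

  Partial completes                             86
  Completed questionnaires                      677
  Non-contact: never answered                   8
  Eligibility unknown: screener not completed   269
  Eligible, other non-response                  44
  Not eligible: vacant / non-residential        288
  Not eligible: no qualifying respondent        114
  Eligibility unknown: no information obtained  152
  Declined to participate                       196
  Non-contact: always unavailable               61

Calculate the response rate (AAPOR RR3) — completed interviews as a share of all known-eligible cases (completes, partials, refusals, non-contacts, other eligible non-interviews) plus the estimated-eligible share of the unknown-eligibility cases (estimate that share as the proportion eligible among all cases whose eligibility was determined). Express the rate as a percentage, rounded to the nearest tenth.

Non-contacts = 8 + 61 = 69
Eligibility not determined = 269 + 152 = 421
Out of scope = 114 + 288 = 402
Top = 677
Known eligible = 677 + 86 + 196 + 69 + 44 = 1072
e = 1072 / (1072 + 402) = 1072 / 1474 = 0.7273
e × U = 0.7273 × 421 = 306.19
Denominator = 1072 + 306.19 = 1378.19
RR3 = 677 / 1378.19 = 0.4912

49.1%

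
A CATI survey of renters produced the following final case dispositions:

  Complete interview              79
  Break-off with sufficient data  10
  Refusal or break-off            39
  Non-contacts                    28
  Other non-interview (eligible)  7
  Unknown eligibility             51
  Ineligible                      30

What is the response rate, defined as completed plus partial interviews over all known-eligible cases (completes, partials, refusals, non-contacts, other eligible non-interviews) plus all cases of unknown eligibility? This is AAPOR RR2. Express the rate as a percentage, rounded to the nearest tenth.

Num: 79 + 10 = 89
Denom: 79 + 10 + 39 + 28 + 7 + 51 = 214
RR2 = 89 / 214 = 0.4159

41.6%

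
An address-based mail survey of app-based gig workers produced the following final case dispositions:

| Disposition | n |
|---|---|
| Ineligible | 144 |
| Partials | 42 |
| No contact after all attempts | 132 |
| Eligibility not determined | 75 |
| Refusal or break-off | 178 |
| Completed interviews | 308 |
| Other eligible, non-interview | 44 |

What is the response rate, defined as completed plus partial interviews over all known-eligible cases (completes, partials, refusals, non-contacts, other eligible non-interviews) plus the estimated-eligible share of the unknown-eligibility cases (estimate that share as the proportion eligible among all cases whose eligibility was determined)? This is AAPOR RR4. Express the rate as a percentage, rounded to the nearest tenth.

45.7%

Top = 308 + 42 = 350
Known eligible = 308 + 42 + 178 + 132 + 44 = 704
e = 704 / (704 + 144) = 704 / 848 = 0.8302
e × U = 0.8302 × 75 = 62.27
Base = 704 + 62.27 = 766.27
RR4 = 350 / 766.27 = 0.4568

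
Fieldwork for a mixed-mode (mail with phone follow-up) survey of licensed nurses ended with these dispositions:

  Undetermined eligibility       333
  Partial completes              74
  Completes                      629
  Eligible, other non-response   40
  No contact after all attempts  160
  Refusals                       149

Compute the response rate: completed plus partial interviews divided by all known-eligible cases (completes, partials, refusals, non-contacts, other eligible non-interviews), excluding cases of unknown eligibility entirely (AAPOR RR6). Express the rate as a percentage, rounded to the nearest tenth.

66.8%

Top: 629 + 74 = 703
Denom: 629 + 74 + 149 + 160 + 40 = 1052
RR6 = 703 / 1052 = 0.6683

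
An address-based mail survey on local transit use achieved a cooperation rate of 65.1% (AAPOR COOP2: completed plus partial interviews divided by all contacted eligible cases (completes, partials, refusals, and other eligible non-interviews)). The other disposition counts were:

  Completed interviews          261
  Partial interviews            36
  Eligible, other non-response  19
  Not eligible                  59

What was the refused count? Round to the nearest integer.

140

Numerator: 261 + 36 = 297
COOP2 = 297 / D = 0.651
D = 297 / 0.651 = 456.2
Remaining denominator categories sum to 316
refused = 456.2 − 316 ≈ 140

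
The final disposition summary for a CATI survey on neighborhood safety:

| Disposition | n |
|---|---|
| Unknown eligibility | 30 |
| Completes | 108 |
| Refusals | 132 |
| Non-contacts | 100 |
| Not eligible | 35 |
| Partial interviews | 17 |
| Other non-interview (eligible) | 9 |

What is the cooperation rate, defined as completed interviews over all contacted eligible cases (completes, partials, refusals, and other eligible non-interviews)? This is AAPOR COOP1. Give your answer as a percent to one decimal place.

40.6%

Numerator: 108
Base: 108 + 17 + 132 + 9 = 266
COOP1 = 108 / 266 = 0.4060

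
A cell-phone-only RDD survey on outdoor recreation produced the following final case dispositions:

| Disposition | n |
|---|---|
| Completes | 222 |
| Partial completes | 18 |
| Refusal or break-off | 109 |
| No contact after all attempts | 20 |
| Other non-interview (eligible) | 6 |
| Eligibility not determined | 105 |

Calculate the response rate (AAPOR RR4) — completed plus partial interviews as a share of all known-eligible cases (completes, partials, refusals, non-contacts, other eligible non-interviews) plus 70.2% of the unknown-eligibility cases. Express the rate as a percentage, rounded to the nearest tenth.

53.5%

Top: 222 + 18 = 240
Known eligible: 222 + 18 + 109 + 20 + 6 = 375
e × U: 0.7020 × 105 = 73.71
Denominator: 375 + 73.71 = 448.71
RR4 = 240 / 448.71 = 0.5349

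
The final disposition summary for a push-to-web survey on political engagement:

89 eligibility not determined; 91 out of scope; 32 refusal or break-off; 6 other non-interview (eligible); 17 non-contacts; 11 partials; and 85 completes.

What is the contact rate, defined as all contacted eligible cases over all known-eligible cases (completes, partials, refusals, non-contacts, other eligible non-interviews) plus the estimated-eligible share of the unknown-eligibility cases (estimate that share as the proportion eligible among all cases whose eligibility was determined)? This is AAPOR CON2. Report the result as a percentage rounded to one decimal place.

64.9%

Numerator = 85 + 11 + 32 + 6 = 134
Eligible (known) = 85 + 11 + 32 + 17 + 6 = 151
e = 151 / (151 + 91) = 151 / 242 = 0.6240
e × U = 0.6240 × 89 = 55.54
Base = 151 + 55.54 = 206.54
CON2 = 134 / 206.54 = 0.6488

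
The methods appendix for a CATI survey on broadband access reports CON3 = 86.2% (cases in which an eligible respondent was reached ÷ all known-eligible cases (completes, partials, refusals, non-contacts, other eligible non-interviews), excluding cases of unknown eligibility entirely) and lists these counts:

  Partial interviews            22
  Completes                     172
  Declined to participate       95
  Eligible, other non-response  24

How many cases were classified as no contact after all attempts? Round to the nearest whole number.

50

Num = 172 + 22 + 95 + 24 = 313
CON3 = 313 / D = 0.862
D = 313 / 0.862 = 363.1
Rest of base = 313
no contact after all attempts = 363.1 − 313 ≈ 50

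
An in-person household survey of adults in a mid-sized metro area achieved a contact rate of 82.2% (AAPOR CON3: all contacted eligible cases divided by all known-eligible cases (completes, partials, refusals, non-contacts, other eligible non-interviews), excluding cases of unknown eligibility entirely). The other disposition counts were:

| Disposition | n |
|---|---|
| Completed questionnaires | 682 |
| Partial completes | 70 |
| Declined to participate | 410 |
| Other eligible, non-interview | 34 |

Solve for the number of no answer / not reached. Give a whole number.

Top = 682 + 70 + 410 + 34 = 1196
CON3 = 1196 / D = 0.822
D = 1196 / 0.822 = 1455.0
Remaining denominator categories sum to 1196
no answer / not reached = 1455.0 − 1196 ≈ 259

259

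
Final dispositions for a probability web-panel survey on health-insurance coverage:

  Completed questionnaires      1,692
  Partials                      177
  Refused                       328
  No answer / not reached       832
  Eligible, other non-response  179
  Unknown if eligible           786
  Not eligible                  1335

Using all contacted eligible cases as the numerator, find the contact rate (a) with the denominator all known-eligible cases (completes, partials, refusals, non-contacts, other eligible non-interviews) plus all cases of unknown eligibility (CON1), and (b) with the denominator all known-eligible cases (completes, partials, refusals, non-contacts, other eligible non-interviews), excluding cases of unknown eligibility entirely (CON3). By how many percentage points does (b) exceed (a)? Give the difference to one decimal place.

Top → 1692 + 177 + 328 + 179 = 2376
Denom → 1692 + 177 + 328 + 832 + 179 + 786 = 3994
CON1 = 2376 / 3994 = 0.5949
Denom → 1692 + 177 + 328 + 832 + 179 = 3208
CON3 = 2376 / 3208 = 0.7406
Difference = 74.06 − 59.49 = 14.57 percentage points

14.6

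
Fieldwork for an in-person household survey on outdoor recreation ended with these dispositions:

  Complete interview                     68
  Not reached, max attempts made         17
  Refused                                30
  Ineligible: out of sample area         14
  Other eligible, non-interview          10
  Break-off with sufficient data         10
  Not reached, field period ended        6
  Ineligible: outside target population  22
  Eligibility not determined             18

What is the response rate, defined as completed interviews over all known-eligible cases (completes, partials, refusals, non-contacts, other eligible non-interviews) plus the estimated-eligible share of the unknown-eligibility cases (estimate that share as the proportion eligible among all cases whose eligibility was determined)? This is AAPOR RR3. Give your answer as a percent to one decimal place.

No contact after all attempts = 6 + 17 = 23
Not eligible = 22 + 14 = 36
Top → 68
Known eligible → 68 + 10 + 30 + 23 + 10 = 141
e = 141 / (141 + 36) = 141 / 177 = 0.7966
Eligible share of unknowns → 0.7966 × 18 = 14.34
Base → 141 + 14.34 = 155.34
RR3 = 68 / 155.34 = 0.4377

43.8%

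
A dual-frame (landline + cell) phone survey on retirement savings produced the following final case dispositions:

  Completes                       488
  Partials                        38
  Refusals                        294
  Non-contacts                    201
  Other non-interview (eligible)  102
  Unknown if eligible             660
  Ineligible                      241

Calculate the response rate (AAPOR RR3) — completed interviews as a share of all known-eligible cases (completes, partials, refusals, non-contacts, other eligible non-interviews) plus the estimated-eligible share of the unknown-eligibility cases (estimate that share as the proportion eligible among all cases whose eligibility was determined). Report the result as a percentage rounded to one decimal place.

29.3%

Num → 488
Known eligible → 488 + 38 + 294 + 201 + 102 = 1123
e = 1123 / (1123 + 241) = 1123 / 1364 = 0.8233
Eligible share of unknowns → 0.8233 × 660 = 543.38
Base → 1123 + 543.38 = 1666.38
RR3 = 488 / 1666.38 = 0.2929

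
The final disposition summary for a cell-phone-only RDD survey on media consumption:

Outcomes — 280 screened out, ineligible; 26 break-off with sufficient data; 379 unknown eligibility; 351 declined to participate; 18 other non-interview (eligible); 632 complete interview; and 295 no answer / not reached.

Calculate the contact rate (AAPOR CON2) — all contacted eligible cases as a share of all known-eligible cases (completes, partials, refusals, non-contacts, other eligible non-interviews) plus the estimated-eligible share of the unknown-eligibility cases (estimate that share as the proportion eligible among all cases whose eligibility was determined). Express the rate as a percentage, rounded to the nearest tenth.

Top = 632 + 26 + 351 + 18 = 1027
Determined eligible = 632 + 26 + 351 + 295 + 18 = 1322
e = 1322 / (1322 + 280) = 1322 / 1602 = 0.8252
e × U = 0.8252 × 379 = 312.75
Base = 1322 + 312.75 = 1634.75
CON2 = 1027 / 1634.75 = 0.6282

62.8%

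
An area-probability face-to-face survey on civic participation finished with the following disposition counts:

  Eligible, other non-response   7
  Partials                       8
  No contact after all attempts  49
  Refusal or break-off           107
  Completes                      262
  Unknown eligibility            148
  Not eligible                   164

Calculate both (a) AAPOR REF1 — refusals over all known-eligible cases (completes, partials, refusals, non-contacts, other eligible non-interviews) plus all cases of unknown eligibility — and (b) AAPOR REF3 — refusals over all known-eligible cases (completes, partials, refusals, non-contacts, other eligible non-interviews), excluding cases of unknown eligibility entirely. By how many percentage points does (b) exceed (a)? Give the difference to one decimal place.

Numerator: 107
Denominator: 262 + 8 + 107 + 49 + 7 + 148 = 581
REF1 = 107 / 581 = 0.1842
Denominator: 262 + 8 + 107 + 49 + 7 = 433
REF3 = 107 / 433 = 0.2471
Difference = 24.71 − 18.42 = 6.29 percentage points

6.3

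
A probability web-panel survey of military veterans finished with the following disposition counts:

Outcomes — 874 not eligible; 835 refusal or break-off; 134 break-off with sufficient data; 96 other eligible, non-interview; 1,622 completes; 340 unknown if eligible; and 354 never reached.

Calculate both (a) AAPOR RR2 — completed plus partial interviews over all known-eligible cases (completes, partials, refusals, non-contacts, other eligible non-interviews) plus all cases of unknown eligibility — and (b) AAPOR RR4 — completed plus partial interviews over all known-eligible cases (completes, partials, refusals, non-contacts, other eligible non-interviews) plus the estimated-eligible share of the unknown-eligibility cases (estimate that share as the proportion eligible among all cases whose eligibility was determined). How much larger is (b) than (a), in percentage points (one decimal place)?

1.2

Num → 1622 + 134 = 1756
Denom → 1622 + 134 + 835 + 354 + 96 + 340 = 3381
RR2 = 1756 / 3381 = 0.5194
Determined eligible → 1622 + 134 + 835 + 354 + 96 = 3041
e = 3041 / (3041 + 874) = 3041 / 3915 = 0.7768
e × U → 0.7768 × 340 = 264.11
Denom → 3041 + 264.11 = 3305.11
RR4 = 1756 / 3305.11 = 0.5313
Difference = 53.13 − 51.94 = 1.19 percentage points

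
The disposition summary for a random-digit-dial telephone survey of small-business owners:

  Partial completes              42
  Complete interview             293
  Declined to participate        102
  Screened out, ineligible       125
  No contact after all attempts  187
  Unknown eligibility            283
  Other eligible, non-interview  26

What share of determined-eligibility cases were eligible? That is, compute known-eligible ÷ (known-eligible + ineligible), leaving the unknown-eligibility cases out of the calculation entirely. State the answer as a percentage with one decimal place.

83.9%

Known eligible = 293 + 42 + 102 + 187 + 26 = 650
e = 650 / (650 + 125) = 650 / 775 = 0.8387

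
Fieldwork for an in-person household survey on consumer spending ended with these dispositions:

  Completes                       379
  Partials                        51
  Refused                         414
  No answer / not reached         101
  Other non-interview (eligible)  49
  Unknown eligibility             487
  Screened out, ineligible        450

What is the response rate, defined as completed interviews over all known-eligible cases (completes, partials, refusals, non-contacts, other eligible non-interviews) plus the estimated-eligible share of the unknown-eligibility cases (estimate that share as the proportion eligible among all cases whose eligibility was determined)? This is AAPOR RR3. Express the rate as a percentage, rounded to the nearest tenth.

28.5%

Num → 379
Known eligible → 379 + 51 + 414 + 101 + 49 = 994
e = 994 / (994 + 450) = 994 / 1444 = 0.6884
Estimated eligible among unknowns → 0.6884 × 487 = 335.25
Denom → 994 + 335.25 = 1329.25
RR3 = 379 / 1329.25 = 0.2851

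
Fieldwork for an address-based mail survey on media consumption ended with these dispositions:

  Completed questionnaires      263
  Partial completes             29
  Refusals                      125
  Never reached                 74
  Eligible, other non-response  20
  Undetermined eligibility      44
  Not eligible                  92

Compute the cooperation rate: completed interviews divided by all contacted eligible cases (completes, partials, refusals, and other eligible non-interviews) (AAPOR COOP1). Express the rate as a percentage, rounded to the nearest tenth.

Numerator → 263
Base → 263 + 29 + 125 + 20 = 437
COOP1 = 263 / 437 = 0.6018

60.2%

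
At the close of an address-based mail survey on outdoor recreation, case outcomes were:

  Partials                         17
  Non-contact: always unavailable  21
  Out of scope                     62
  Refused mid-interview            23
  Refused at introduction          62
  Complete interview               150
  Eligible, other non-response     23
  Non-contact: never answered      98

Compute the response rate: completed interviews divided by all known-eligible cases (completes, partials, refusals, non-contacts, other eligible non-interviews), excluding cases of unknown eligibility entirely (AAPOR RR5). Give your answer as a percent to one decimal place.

Refusal or break-off = 62 + 23 = 85
No answer / not reached = 98 + 21 = 119
Num: 150
Denominator: 150 + 17 + 85 + 119 + 23 = 394
RR5 = 150 / 394 = 0.3807

38.1%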